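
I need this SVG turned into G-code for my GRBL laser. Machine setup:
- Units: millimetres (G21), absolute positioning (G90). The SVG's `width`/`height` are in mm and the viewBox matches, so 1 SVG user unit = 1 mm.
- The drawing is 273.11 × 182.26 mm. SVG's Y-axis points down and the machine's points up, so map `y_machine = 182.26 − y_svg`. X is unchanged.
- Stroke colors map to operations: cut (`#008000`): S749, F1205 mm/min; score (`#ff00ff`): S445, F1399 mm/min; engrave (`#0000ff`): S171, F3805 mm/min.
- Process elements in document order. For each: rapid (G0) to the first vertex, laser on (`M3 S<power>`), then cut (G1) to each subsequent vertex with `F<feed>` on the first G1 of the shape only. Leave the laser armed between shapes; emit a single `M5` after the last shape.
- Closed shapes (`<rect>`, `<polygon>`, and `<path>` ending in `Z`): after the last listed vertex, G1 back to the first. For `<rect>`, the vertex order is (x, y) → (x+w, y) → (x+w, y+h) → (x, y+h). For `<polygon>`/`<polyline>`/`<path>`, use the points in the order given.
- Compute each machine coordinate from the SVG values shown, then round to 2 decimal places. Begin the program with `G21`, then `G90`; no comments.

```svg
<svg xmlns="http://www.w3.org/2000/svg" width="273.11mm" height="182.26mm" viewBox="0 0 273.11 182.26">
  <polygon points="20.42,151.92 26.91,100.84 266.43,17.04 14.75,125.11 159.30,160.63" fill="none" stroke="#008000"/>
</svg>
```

G21
G90
G0 X20.42 Y30.34
M3 S749
G1 X26.91 Y81.42 F1205
G1 X266.43 Y165.22
G1 X14.75 Y57.15
G1 X159.30 Y21.63
G1 X20.42 Y30.34
M5

Since the viewBox matches the mm dimensions, user units are millimetres directly. The only transform is the Y-flip y_m = 182.26 − y_svg.

Shape 1 is a closed polygon drawn with `<polygon>`. Its stroke #008000 means cut at S749, F1205. After flipping Y the toolpath is (20.42,30.34) → (26.91,81.42) → (266.43,165.22) → (14.75,57.15) → (159.30,21.63) → (20.42,30.34), returning to the start.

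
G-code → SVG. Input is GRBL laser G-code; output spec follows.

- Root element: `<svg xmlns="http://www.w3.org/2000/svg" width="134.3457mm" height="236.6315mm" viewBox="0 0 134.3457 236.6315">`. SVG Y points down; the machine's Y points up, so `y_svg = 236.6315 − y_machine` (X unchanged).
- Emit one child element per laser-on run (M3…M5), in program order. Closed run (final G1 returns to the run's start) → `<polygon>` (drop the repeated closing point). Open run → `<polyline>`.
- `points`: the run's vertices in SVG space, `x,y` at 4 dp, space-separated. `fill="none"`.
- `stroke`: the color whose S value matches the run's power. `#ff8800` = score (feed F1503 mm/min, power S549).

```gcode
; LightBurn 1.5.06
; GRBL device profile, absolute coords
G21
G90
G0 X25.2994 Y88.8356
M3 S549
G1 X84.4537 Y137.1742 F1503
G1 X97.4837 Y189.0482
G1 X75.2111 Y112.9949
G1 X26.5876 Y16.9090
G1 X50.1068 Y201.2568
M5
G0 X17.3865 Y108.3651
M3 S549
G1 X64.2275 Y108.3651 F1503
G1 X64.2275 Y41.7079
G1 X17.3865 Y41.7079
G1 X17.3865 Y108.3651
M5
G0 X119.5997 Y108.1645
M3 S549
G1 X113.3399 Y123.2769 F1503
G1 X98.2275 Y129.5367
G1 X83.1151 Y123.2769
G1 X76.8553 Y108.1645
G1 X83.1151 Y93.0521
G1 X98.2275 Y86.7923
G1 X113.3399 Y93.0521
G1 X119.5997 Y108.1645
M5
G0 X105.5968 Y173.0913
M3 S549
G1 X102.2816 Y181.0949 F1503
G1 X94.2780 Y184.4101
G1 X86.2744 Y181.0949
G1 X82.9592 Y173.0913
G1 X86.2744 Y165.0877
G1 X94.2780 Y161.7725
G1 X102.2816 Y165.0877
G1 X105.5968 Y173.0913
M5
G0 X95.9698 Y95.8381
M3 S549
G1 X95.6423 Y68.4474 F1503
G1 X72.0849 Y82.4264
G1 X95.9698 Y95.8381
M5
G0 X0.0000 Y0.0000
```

<svg xmlns="http://www.w3.org/2000/svg" width="134.3457mm" height="236.6315mm" viewBox="0 0 134.3457 236.6315">
  <polyline points="25.2994,147.7959 84.4537,99.4573 97.4837,47.5833 75.2111,123.6366 26.5876,219.7225 50.1068,35.3747" fill="none" stroke="#ff8800"/>
  <polygon points="17.3865,128.2664 64.2275,128.2664 64.2275,194.9236 17.3865,194.9236" fill="none" stroke="#ff8800"/>
  <polygon points="119.5997,128.4670 113.3399,113.3546 98.2275,107.0948 83.1151,113.3546 76.8553,128.4670 83.1151,143.5794 98.2275,149.8392 113.3399,143.5794" fill="none" stroke="#ff8800"/>
  <polygon points="105.5968,63.5402 102.2816,55.5366 94.2780,52.2214 86.2744,55.5366 82.9592,63.5402 86.2744,71.5438 94.2780,74.8590 102.2816,71.5438" fill="none" stroke="#ff8800"/>
  <polygon points="95.9698,140.7934 95.6423,168.1841 72.0849,154.2051" fill="none" stroke="#ff8800"/>
</svg>

Machine Y-up, SVG Y-down with viewBox height 236.6315, so y_svg = 236.6315 − y_machine; X carries over. Every run uses S549, so all elements get stroke `#ff8800` (score).

Run 1: The run is open, so emit a `<polyline>` with points (Y-flipped): 25.2994,147.7959 84.4537,99.4573 97.4837,47.5833 75.2111,123.6366 26.5876,219.7225 50.1068,35.3747.

Run 2: The run returns to its start, so emit a `<polygon>` with points (Y-flipped): 17.3865,128.2664 64.2275,128.2664 64.2275,194.9236 17.3865,194.9236.

Run 3: The run returns to its start, so emit a `<polygon>` with points (Y-flipped): 119.5997,128.4670 113.3399,113.3546 98.2275,107.0948 83.1151,113.3546 76.8553,128.4670 83.1151,143.5794 98.2275,149.8392 113.3399,143.5794.

Run 4: The run returns to its start, so emit a `<polygon>` with points (Y-flipped): 105.5968,63.5402 102.2816,55.5366 94.2780,52.2214 86.2744,55.5366 82.9592,63.5402 86.2744,71.5438 94.2780,74.8590 102.2816,71.5438.

Run 5: The run returns to its start, so emit a `<polygon>` with points (Y-flipped): 95.9698,140.7934 95.6423,168.1841 72.0849,154.2051.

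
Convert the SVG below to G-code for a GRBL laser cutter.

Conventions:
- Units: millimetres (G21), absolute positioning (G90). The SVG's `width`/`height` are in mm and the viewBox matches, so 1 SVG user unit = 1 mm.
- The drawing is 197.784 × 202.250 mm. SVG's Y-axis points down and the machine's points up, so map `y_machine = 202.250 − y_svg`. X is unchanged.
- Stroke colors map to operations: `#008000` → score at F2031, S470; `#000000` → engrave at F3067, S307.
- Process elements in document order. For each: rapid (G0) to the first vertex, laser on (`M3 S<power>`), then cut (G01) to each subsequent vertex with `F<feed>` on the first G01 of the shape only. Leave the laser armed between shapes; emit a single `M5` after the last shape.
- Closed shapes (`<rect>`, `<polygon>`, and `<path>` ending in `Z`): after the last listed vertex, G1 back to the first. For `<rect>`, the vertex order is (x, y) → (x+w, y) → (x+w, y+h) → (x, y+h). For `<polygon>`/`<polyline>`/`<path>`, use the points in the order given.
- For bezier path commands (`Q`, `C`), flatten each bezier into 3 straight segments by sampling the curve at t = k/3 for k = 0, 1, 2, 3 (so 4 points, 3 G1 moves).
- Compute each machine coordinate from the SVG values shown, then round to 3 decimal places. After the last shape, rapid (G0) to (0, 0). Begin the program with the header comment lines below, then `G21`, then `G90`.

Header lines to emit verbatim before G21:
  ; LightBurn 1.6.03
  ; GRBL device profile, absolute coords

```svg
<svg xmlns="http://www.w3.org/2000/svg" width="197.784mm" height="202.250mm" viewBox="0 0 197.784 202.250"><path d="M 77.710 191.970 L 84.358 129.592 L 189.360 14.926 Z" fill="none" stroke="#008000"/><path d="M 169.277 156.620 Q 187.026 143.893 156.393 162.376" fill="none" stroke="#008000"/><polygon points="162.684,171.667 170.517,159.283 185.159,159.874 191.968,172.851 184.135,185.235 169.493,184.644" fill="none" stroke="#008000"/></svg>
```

1 u = 1 mm; y_m = 202.250 − y.

[1] `<path>` closed polygon, #008000→score S470 F2031: (77.710,10.280) → (84.358,72.658) → (189.360,187.324) → (77.710,10.280) (closed)

[2] `<path>` quadratic bezier, #008000→score S470 F2031: (169.277,45.630) → (175.734,50.647) → (171.439,48.728) → (156.393,39.874)

[3] `<polygon>` regular polygon, #008000→score S470 F2031: (162.684,30.583) → (170.517,42.967) → (185.159,42.376) → (191.968,29.399) → (184.135,17.015) → (169.493,17.606) → (162.684,30.583) (closed)

; LightBurn 1.6.03
; GRBL device profile, absolute coords
G21
G90
G0 X77.710 Y10.280
M3 S470
G01 X84.358 Y72.658 F2031
G01 X189.360 Y187.324
G01 X77.710 Y10.280
G0 X169.277 Y45.630
M3 S470
G01 X175.734 Y50.647 F2031
G01 X171.439 Y48.728
G01 X156.393 Y39.874
G0 X162.684 Y30.583
M3 S470
G01 X170.517 Y42.967 F2031
G01 X185.159 Y42.376
G01 X191.968 Y29.399
G01 X184.135 Y17.015
G01 X169.493 Y17.606
G01 X162.684 Y30.583
M5
G0 X0.000 Y0.000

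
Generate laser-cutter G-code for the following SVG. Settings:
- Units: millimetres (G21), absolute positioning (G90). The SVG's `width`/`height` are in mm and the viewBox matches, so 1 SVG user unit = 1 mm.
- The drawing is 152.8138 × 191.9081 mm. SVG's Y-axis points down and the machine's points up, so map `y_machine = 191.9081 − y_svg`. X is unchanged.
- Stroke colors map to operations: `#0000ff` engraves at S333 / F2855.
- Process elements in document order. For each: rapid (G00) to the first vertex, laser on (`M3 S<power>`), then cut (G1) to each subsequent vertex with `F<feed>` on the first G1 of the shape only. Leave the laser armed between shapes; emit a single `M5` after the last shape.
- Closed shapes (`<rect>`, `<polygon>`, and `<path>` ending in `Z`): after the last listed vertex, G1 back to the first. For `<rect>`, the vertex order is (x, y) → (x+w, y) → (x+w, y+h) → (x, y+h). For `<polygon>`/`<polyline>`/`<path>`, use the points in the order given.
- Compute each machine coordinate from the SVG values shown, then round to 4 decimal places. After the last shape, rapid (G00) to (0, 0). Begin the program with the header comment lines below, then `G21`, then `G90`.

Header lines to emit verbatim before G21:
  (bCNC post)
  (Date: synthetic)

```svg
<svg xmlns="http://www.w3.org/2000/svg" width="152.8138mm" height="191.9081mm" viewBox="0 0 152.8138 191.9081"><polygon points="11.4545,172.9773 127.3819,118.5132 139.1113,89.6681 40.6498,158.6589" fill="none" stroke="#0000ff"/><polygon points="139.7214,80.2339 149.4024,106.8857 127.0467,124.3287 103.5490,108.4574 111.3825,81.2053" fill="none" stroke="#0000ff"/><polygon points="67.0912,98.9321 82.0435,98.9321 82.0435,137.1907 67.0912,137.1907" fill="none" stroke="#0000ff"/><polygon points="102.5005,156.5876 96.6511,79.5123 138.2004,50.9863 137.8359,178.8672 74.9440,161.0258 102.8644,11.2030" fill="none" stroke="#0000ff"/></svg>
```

(bCNC post)
(Date: synthetic)
G21
G90
G00 X11.4545 Y18.9308
M3 S333
G1 X127.3819 Y73.3949 F2855
G1 X139.1113 Y102.2400
G1 X40.6498 Y33.2492
G1 X11.4545 Y18.9308
G00 X139.7214 Y111.6742
M3 S333
G1 X149.4024 Y85.0224 F2855
G1 X127.0467 Y67.5794
G1 X103.5490 Y83.4507
G1 X111.3825 Y110.7028
G1 X139.7214 Y111.6742
G00 X67.0912 Y92.9760
M3 S333
G1 X82.0435 Y92.9760 F2855
G1 X82.0435 Y54.7174
G1 X67.0912 Y54.7174
G1 X67.0912 Y92.9760
G00 X102.5005 Y35.3205
M3 S333
G1 X96.6511 Y112.3958 F2855
G1 X138.2004 Y140.9218
G1 X137.8359 Y13.0409
G1 X74.9440 Y30.8823
G1 X102.8644 Y180.7051
G1 X102.5005 Y35.3205
M5
G00 X0.0000 Y0.0000

viewBox `0 0 152.8138 191.9081` with mm width/height → 1 unit = 1 mm. Flip: y_m = 191.9081 − y_svg.

**Shape 1** — `<polygon>` closed polygon, stroke `#0000ff` → engrave (S333, F2855). Machine vertices: (11.4545,18.9308) → (127.3819,73.3949) → (139.1113,102.2400) → (40.6498,33.2492) → (11.4545,18.9308). Closed: final G1 returns to the first vertex.

**Shape 2** — `<polygon>` regular polygon, stroke `#0000ff` → engrave (S333, F2855). Machine vertices: (139.7214,111.6742) → (149.4024,85.0224) → (127.0467,67.5794) → (103.5490,83.4507) → (111.3825,110.7028) → (139.7214,111.6742). Closed: final G1 returns to the first vertex.

**Shape 3** — `<polygon>` rectangle, stroke `#0000ff` → engrave (S333, F2855). Machine vertices: (67.0912,92.9760) → (82.0435,92.9760) → (82.0435,54.7174) → (67.0912,54.7174) → (67.0912,92.9760). Closed: final G1 returns to the first vertex.

**Shape 4** — `<polygon>` closed polygon, stroke `#0000ff` → engrave (S333, F2855). Machine vertices: (102.5005,35.3205) → (96.6511,112.3958) → (138.2004,140.9218) → (137.8359,13.0409) → (74.9440,30.8823) → (102.8644,180.7051) → (102.5005,35.3205). Closed: final G1 returns to the first vertex.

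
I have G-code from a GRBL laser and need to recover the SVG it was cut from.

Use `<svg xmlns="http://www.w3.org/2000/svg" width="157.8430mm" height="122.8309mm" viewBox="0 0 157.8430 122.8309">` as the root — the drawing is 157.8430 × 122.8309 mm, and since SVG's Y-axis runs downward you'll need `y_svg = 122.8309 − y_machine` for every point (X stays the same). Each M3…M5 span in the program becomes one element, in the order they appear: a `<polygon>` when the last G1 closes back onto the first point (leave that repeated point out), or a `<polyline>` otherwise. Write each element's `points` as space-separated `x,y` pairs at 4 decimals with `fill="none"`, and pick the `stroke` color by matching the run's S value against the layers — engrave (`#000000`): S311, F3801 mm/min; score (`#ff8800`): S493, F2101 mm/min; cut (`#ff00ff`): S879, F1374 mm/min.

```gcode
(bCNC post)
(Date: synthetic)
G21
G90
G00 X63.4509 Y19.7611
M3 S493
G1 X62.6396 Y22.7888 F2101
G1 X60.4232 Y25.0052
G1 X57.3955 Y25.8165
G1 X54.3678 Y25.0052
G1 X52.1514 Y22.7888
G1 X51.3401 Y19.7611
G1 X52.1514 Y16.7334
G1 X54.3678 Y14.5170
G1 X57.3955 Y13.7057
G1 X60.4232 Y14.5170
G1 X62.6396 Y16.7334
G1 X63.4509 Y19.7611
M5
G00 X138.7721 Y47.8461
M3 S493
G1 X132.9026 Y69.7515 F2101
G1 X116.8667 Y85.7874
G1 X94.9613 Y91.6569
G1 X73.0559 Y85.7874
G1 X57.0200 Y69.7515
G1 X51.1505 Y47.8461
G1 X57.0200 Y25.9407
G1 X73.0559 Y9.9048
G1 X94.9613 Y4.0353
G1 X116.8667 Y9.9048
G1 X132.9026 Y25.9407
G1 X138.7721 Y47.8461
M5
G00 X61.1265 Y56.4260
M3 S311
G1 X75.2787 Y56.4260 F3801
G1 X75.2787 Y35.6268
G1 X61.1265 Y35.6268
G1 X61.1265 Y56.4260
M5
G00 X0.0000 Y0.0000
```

<svg xmlns="http://www.w3.org/2000/svg" width="157.8430mm" height="122.8309mm" viewBox="0 0 157.8430 122.8309">
  <polygon points="63.4509,103.0698 62.6396,100.0421 60.4232,97.8257 57.3955,97.0144 54.3678,97.8257 52.1514,100.0421 51.3401,103.0698 52.1514,106.0975 54.3678,108.3139 57.3955,109.1252 60.4232,108.3139 62.6396,106.0975" fill="none" stroke="#ff8800"/>
  <polygon points="138.7721,74.9848 132.9026,53.0794 116.8667,37.0435 94.9613,31.1740 73.0559,37.0435 57.0200,53.0794 51.1505,74.9848 57.0200,96.8902 73.0559,112.9261 94.9613,118.7956 116.8667,112.9261 132.9026,96.8902" fill="none" stroke="#ff8800"/>
  <polygon points="61.1265,66.4049 75.2787,66.4049 75.2787,87.2041 61.1265,87.2041" fill="none" stroke="#000000"/>
</svg>

Machine Y-up, SVG Y-down with viewBox height 122.8309, so y_svg = 122.8309 − y_machine; X carries over.

Run 1: the run's S493 means `#ff8800` (score). The run returns to its start, so emit a `<polygon>` with points (Y-flipped): 63.4509,103.0698 62.6396,100.0421 60.4232,97.8257 57.3955,97.0144 54.3678,97.8257 52.1514,100.0421 51.3401,103.0698 52.1514,106.0975 54.3678,108.3139 57.3955,109.1252 60.4232,108.3139 62.6396,106.0975.

Run 2: the run's S493 means `#ff8800` (score). The run returns to its start, so emit a `<polygon>` with points (Y-flipped): 138.7721,74.9848 132.9026,53.0794 116.8667,37.0435 94.9613,31.1740 73.0559,37.0435 57.0200,53.0794 51.1505,74.9848 57.0200,96.8902 73.0559,112.9261 94.9613,118.7956 116.8667,112.9261 132.9026,96.8902.

Run 3: power S311 maps to stroke `#000000` (engrave). The run returns to its start, so emit a `<polygon>` with points (Y-flipped): 61.1265,66.4049 75.2787,66.4049 75.2787,87.2041 61.1265,87.2041.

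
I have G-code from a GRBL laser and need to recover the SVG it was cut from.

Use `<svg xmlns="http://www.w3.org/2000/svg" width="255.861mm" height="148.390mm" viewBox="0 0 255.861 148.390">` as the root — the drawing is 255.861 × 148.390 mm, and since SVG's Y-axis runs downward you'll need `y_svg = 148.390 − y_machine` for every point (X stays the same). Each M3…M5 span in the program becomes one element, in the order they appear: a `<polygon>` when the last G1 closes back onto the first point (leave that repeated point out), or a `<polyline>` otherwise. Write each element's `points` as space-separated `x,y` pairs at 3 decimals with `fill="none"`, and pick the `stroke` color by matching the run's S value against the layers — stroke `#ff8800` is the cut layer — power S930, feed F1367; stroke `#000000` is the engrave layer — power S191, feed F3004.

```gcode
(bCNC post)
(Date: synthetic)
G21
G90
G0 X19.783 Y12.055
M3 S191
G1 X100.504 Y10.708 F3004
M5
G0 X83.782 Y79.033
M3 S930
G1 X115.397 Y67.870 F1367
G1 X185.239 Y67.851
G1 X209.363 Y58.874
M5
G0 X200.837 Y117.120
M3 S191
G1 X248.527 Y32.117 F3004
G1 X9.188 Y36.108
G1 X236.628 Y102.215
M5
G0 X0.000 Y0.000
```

<svg xmlns="http://www.w3.org/2000/svg" width="255.861mm" height="148.390mm" viewBox="0 0 255.861 148.390">
  <polyline points="19.783,136.335 100.504,137.682" fill="none" stroke="#000000"/>
  <polyline points="83.782,69.357 115.397,80.520 185.239,80.539 209.363,89.516" fill="none" stroke="#ff8800"/>
  <polyline points="200.837,31.270 248.527,116.273 9.188,112.282 236.628,46.175" fill="none" stroke="#000000"/>
</svg>

y_svg = 148.390 − y_m.

[1] S191→`#000000` (engrave); open run; points: 19.783,136.335 100.504,137.682

[2] S930→`#ff8800` (cut); open run; points: 83.782,69.357 115.397,80.520 185.239,80.539 209.363,89.516

[3] S191→`#000000` (engrave); open run; points: 200.837,31.270 248.527,116.273 9.188,112.282 236.628,46.175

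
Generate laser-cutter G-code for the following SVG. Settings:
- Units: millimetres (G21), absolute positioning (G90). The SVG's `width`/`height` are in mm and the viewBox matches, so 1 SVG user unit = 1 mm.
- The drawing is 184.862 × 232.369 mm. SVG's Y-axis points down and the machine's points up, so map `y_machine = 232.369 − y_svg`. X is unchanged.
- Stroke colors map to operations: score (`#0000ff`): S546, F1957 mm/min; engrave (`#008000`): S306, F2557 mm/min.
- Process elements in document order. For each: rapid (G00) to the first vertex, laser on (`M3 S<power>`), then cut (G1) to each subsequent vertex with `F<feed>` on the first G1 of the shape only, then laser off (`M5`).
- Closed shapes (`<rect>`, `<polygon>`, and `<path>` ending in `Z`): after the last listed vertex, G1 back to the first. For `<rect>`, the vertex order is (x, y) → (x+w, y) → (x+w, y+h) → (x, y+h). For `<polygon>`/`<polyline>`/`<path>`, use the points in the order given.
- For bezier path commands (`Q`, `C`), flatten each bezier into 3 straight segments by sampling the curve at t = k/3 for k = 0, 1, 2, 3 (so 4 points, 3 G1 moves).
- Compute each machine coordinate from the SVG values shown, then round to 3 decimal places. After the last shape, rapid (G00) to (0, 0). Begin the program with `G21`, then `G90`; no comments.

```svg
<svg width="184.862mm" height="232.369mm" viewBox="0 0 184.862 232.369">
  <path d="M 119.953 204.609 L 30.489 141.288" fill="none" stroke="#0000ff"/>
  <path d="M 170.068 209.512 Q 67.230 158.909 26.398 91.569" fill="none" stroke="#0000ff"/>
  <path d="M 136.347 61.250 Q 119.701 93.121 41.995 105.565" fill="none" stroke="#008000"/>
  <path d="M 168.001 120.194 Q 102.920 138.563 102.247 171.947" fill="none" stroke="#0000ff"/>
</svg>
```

G21
G90
G00 X119.953 Y27.760
M3 S546
G1 X30.489 Y91.081 F1957
M5
G00 X170.068 Y22.857
M3 S546
G1 X108.399 Y58.452 F1957
G1 X60.509 Y97.766
G1 X26.398 Y140.800
M5
G00 X136.347 Y171.119
M3 S306
G1 X118.465 Y152.030 F2557
G1 X87.015 Y137.259
G1 X41.995 Y126.804
M5
G00 X168.001 Y112.175
M3 S546
G1 X131.770 Y98.261 F1957
G1 X109.852 Y81.010
G1 X102.247 Y60.422
M5
G00 X0.000 Y0.000

viewBox `0 0 184.862 232.369` with mm width/height → 1 unit = 1 mm. Flip: y_m = 232.369 − y_svg.

**Shape 1** — `<path>` line segment, stroke `#0000ff` → score (S546, F1957). Machine vertices: (119.953,27.760) → (30.489,91.081). Open path.

**Shape 2** — `<path>` quadratic bezier, stroke `#0000ff` → score (S546, F1957). Control points (SVG): P0=(170.068,209.512), P1=(67.230,158.909), P2=(26.398,91.569); sampled at t=k/3. Machine vertices: (170.068,22.857) → (108.399,58.452) → (60.509,97.766) → (26.398,140.800). Open path.

**Shape 3** — `<path>` quadratic bezier, stroke `#008000` → engrave (S306, F2557). Control points (SVG): P0=(136.347,61.250), P1=(119.701,93.121), P2=(41.995,105.565); sampled at t=k/3. Machine vertices: (136.347,171.119) → (118.465,152.030) → (87.015,137.259) → (41.995,126.804). Open path.

**Shape 4** — `<path>` quadratic bezier, stroke `#0000ff` → score (S546, F1957). Control points (SVG): P0=(168.001,120.194), P1=(102.920,138.563), P2=(102.247,171.947); sampled at t=k/3. Machine vertices: (168.001,112.175) → (131.770,98.261) → (109.852,81.010) → (102.247,60.422). Open path.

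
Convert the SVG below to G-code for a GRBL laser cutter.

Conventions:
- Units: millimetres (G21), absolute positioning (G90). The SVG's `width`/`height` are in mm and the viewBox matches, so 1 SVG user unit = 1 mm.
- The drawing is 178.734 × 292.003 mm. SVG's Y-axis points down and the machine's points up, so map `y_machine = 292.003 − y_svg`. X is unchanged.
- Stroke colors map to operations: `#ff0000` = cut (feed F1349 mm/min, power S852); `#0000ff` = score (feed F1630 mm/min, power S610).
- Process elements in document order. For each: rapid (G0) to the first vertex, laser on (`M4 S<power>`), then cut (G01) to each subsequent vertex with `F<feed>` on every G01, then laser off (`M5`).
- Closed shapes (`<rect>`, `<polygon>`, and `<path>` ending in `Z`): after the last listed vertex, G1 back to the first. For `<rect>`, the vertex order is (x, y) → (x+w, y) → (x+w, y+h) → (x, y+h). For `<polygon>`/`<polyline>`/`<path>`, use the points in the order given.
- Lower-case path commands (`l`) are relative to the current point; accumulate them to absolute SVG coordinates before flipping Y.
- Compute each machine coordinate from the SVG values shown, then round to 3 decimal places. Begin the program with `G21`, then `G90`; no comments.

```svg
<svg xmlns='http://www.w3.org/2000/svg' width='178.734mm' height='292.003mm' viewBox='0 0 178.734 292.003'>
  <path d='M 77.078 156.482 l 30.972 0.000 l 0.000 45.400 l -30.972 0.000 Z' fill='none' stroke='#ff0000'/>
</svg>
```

G21
G90
G0 X77.078 Y135.521
M4 S852
G01 X108.050 Y135.521 F1349
G01 X108.050 Y90.121 F1349
G01 X77.078 Y90.121 F1349
G01 X77.078 Y135.521 F1349
M5

1 u = 1 mm; y_m = 292.003 − y.

[1] `<path>` rectangle, #ff0000→cut S852 F1349: (77.078,135.521) → (108.050,135.521) → (108.050,90.121) → (77.078,90.121) → (77.078,135.521) (closed)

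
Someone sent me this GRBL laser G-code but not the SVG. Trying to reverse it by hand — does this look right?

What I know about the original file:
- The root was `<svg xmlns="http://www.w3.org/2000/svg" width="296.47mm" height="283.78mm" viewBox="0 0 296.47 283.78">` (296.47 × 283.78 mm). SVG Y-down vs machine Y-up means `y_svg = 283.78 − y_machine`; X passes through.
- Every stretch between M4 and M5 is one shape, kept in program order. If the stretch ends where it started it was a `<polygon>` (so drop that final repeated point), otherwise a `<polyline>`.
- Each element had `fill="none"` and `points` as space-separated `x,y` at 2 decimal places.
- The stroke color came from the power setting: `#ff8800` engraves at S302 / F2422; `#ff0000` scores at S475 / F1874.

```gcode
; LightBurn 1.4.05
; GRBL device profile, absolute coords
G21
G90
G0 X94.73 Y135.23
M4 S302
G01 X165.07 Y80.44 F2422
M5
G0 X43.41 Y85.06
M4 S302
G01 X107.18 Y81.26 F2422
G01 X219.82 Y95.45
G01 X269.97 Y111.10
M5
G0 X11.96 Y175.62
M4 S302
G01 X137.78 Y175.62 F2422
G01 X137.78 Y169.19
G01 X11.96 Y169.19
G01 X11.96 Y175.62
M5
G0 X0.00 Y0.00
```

<svg xmlns="http://www.w3.org/2000/svg" width="296.47mm" height="283.78mm" viewBox="0 0 296.47 283.78">
  <polyline points="94.73,148.55 165.07,203.34" fill="none" stroke="#ff8800"/>
  <polyline points="43.41,198.72 107.18,202.52 219.82,188.33 269.97,172.68" fill="none" stroke="#ff8800"/>
  <polygon points="11.96,108.16 137.78,108.16 137.78,114.59 11.96,114.59" fill="none" stroke="#ff8800"/>
</svg>

Each laser-on run becomes one SVG element. Flip Y back into SVG space with y_svg = 283.78 − y_machine. Every run uses S302, so all elements get stroke `#ff8800` (engrave).

Run 1: The run is open, so emit a `<polyline>` with points (Y-flipped): 94.73,148.55 165.07,203.34.

Run 2: The run is open, so emit a `<polyline>` with points (Y-flipped): 43.41,198.72 107.18,202.52 219.82,188.33 269.97,172.68.

Run 3: The run returns to its start, so emit a `<polygon>` with points (Y-flipped): 11.96,108.16 137.78,108.16 137.78,114.59 11.96,114.59.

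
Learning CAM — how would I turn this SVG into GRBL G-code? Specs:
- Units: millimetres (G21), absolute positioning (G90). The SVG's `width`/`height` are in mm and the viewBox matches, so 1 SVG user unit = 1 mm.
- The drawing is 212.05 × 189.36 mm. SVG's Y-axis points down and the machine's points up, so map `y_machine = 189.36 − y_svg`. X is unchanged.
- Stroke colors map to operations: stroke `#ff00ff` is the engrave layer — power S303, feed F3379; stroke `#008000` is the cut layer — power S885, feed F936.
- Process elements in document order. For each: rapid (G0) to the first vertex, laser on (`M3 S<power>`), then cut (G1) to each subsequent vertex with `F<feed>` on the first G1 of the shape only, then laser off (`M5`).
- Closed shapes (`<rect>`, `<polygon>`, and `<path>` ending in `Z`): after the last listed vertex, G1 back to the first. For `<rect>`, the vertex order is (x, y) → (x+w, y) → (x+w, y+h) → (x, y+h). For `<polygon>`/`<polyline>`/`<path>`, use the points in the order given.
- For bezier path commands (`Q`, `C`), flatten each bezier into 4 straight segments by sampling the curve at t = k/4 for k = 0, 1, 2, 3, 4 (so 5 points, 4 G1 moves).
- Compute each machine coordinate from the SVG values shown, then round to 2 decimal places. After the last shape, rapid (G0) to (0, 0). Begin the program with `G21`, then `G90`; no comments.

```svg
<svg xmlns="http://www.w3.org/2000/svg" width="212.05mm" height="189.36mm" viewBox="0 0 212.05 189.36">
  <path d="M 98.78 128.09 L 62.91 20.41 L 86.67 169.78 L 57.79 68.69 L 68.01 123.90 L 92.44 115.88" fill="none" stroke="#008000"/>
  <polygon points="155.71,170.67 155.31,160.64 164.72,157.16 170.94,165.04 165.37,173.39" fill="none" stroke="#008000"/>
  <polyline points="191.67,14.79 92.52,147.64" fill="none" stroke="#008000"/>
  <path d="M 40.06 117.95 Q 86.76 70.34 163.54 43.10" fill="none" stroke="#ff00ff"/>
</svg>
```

1 u = 1 mm; y_m = 189.36 − y.

[1] `<path>` open polyline, #008000→cut S885 F936: (98.78,61.27) → (62.91,168.95) → (86.67,19.58) → (57.79,120.67) → (68.01,65.46) → (92.44,73.48)

[2] `<polygon>` regular polygon, #008000→cut S885 F936: (155.71,18.69) → (155.31,28.72) → (164.72,32.20) → (170.94,24.32) → (165.37,15.97) → (155.71,18.69) (closed)

[3] `<polyline>` line segment, #008000→cut S885 F936: (191.67,174.57) → (92.52,41.72)

[4] `<path>` quadratic bezier, #ff00ff→engrave S303 F3379: (40.06,71.41) → (65.29,93.94) → (94.28,113.93) → (127.03,131.37) → (163.54,146.26)

G21
G90
G0 X98.78 Y61.27
M3 S885
G1 X62.91 Y168.95 F936
G1 X86.67 Y19.58
G1 X57.79 Y120.67
G1 X68.01 Y65.46
G1 X92.44 Y73.48
M5
G0 X155.71 Y18.69
M3 S885
G1 X155.31 Y28.72 F936
G1 X164.72 Y32.20
G1 X170.94 Y24.32
G1 X165.37 Y15.97
G1 X155.71 Y18.69
M5
G0 X191.67 Y174.57
M3 S885
G1 X92.52 Y41.72 F936
M5
G0 X40.06 Y71.41
M3 S303
G1 X65.29 Y93.94 F3379
G1 X94.28 Y113.93
G1 X127.03 Y131.37
G1 X163.54 Y146.26
M5
G0 X0.00 Y0.00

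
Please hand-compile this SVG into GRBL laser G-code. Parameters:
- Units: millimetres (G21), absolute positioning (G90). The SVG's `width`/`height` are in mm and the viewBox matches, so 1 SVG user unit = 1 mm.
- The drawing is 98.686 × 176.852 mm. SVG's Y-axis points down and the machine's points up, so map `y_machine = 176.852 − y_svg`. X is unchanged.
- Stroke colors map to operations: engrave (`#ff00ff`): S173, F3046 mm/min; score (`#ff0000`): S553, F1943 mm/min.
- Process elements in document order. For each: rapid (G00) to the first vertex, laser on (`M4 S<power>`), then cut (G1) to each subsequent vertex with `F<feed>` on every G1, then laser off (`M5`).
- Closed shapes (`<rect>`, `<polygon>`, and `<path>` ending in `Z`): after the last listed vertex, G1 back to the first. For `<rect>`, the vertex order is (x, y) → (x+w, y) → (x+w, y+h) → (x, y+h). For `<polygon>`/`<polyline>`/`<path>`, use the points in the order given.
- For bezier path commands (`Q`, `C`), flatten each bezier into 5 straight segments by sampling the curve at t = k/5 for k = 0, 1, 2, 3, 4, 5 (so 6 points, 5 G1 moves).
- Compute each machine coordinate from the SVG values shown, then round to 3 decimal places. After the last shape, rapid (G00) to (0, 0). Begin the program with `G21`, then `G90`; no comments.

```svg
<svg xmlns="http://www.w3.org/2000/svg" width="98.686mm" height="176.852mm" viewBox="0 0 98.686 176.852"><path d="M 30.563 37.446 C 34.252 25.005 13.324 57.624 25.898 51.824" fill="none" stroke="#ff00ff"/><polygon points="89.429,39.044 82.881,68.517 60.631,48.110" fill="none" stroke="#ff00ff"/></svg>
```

G21
G90
G00 X30.563 Y139.406
M4 S173
G1 X30.287 Y142.131 F3046
G1 X26.893 Y138.049 F3046
G1 X23.171 Y131.166 F3046
G1 X21.909 Y125.490 F3046
G1 X25.898 Y125.028 F3046
M5
G00 X89.429 Y137.808
M4 S173
G1 X82.881 Y108.335 F3046
G1 X60.631 Y128.742 F3046
G1 X89.429 Y137.808 F3046
M5
G00 X0.000 Y0.000

1 u = 1 mm; y_m = 176.852 − y.

[1] `<path>` cubic bezier, #ff00ff→engrave S173 F3046: (30.563,139.406) → (30.287,142.131) → (26.893,138.049) → (23.171,131.166) → (21.909,125.490) → (25.898,125.028)

[2] `<polygon>` regular polygon, #ff00ff→engrave S173 F3046: (89.429,137.808) → (82.881,108.335) → (60.631,128.742) → (89.429,137.808) (closed)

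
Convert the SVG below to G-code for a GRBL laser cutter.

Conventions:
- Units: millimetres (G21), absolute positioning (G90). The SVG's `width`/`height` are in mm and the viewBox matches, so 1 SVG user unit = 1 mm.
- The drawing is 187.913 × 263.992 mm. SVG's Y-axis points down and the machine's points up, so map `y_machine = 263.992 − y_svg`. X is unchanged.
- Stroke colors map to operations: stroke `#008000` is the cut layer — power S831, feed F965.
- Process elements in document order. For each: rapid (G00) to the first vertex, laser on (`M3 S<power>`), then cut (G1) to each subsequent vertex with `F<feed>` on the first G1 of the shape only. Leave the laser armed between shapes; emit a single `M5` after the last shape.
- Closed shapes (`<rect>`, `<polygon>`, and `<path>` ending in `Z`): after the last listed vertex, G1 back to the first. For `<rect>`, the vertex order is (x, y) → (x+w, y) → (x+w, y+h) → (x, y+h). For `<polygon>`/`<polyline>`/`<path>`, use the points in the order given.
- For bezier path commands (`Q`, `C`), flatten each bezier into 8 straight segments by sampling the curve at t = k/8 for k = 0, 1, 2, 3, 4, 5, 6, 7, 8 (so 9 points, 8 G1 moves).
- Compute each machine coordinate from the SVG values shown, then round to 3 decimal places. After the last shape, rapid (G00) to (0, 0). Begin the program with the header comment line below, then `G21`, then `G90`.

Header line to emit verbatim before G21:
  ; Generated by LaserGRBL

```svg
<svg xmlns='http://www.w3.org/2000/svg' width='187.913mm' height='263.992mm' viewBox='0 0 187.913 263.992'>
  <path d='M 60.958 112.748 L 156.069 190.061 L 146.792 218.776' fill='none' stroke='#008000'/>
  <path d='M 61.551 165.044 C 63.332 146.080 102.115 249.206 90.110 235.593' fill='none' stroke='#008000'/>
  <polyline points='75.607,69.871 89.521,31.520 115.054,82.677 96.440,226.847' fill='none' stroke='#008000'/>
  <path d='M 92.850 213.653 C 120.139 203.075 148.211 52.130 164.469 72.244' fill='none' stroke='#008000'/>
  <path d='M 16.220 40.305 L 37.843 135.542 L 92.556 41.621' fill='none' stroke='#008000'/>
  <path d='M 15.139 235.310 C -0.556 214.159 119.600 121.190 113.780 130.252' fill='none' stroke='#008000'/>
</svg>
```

; Generated by LaserGRBL
G21
G90
G00 X60.958 Y151.244
M3 S831
G1 X156.069 Y73.931 F965
G1 X146.792 Y45.216
G00 X61.551 Y98.948
M3 S831
G1 X63.782 Y100.803 F965
G1 X68.453 Y94.011
G1 X74.535 Y81.370
G1 X81.000 Y65.680
G1 X86.819 Y49.739
G1 X90.963 Y36.346
G1 X92.403 Y28.300
G1 X90.110 Y28.399
G00 X75.607 Y194.121
M3 S831
G1 X89.521 Y232.472 F965
G1 X115.054 Y181.315
G1 X96.440 Y37.145
G00 X92.850 Y50.339
M3 S831
G1 X103.095 Y60.277 F965
G1 X113.267 Y79.725
G1 X123.216 Y105.034
G1 X132.796 Y132.553
G1 X141.859 Y158.634
G1 X150.257 Y179.626
G1 X157.843 Y191.881
G1 X164.469 Y191.748
G00 X16.220 Y223.687
M3 S831
G1 X37.843 Y128.450 F965
G1 X92.556 Y222.371
G00 X15.139 Y28.682
M3 S831
G1 X15.110 Y39.641 F965
G1 X24.749 Y55.295
G1 X40.987 Y73.607
G1 X60.756 Y92.541
G1 X80.989 Y110.058
G1 X98.616 Y124.122
G1 X110.569 Y132.695
G1 X113.780 Y133.740
M5
G00 X0.000 Y0.000

1 u = 1 mm; y_m = 263.992 − y.

[1] `<path>` open polyline, #008000→cut S831 F965: (60.958,151.244) → (156.069,73.931) → (146.792,45.216)

[2] `<path>` cubic bezier, #008000→cut S831 F965: (61.551,98.948) → (63.782,100.803) → (68.453,94.011) → (74.535,81.370) → (81.000,65.680) → (86.819,49.739) → (90.963,36.346) → (92.403,28.300) → (90.110,28.399)

[3] `<polyline>` open polyline, #008000→cut S831 F965: (75.607,194.121) → (89.521,232.472) → (115.054,181.315) → (96.440,37.145)

[4] `<path>` cubic bezier, #008000→cut S831 F965: (92.850,50.339) → (103.095,60.277) → (113.267,79.725) → (123.216,105.034) → (132.796,132.553) → (141.859,158.634) → (150.257,179.626) → (157.843,191.881) → (164.469,191.748)

[5] `<path>` open polyline, #008000→cut S831 F965: (16.220,223.687) → (37.843,128.450) → (92.556,222.371)

[6] `<path>` cubic bezier, #008000→cut S831 F965: (15.139,28.682) → (15.110,39.641) → (24.749,55.295) → (40.987,73.607) → (60.756,92.541) → (80.989,110.058) → (98.616,124.122) → (110.569,132.695) → (113.780,133.740)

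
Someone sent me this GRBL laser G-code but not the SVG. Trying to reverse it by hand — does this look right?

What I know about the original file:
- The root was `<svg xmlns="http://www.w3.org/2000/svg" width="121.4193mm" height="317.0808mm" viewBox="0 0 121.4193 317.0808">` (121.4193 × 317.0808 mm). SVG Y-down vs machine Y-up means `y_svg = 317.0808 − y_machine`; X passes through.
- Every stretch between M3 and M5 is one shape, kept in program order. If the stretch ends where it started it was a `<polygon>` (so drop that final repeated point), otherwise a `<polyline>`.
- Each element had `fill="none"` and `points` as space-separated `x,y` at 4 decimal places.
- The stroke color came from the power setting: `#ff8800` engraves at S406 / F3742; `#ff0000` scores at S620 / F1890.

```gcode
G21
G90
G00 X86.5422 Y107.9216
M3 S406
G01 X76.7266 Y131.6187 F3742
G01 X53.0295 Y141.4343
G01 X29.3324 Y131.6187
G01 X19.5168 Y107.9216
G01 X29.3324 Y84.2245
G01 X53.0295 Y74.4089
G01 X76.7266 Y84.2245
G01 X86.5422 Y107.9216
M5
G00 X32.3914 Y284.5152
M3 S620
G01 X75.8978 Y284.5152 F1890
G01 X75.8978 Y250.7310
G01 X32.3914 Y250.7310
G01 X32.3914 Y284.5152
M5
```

<svg xmlns="http://www.w3.org/2000/svg" width="121.4193mm" height="317.0808mm" viewBox="0 0 121.4193 317.0808">
  <polygon points="86.5422,209.1592 76.7266,185.4621 53.0295,175.6465 29.3324,185.4621 19.5168,209.1592 29.3324,232.8563 53.0295,242.6719 76.7266,232.8563" fill="none" stroke="#ff8800"/>
  <polygon points="32.3914,32.5656 75.8978,32.5656 75.8978,66.3498 32.3914,66.3498" fill="none" stroke="#ff0000"/>
</svg>

Machine Y-up, SVG Y-down with viewBox height 317.0808, so y_svg = 317.0808 − y_machine; X carries over.

Run 1: S406 ⇒ engrave layer `#ff8800`. The run returns to its start, so emit a `<polygon>` with points (Y-flipped): 86.5422,209.1592 76.7266,185.4621 53.0295,175.6465 29.3324,185.4621 19.5168,209.1592 29.3324,232.8563 53.0295,242.6719 76.7266,232.8563.

Run 2: power S620 maps to stroke `#ff0000` (score). The run returns to its start, so emit a `<polygon>` with points (Y-flipped): 32.3914,32.5656 75.8978,32.5656 75.8978,66.3498 32.3914,66.3498.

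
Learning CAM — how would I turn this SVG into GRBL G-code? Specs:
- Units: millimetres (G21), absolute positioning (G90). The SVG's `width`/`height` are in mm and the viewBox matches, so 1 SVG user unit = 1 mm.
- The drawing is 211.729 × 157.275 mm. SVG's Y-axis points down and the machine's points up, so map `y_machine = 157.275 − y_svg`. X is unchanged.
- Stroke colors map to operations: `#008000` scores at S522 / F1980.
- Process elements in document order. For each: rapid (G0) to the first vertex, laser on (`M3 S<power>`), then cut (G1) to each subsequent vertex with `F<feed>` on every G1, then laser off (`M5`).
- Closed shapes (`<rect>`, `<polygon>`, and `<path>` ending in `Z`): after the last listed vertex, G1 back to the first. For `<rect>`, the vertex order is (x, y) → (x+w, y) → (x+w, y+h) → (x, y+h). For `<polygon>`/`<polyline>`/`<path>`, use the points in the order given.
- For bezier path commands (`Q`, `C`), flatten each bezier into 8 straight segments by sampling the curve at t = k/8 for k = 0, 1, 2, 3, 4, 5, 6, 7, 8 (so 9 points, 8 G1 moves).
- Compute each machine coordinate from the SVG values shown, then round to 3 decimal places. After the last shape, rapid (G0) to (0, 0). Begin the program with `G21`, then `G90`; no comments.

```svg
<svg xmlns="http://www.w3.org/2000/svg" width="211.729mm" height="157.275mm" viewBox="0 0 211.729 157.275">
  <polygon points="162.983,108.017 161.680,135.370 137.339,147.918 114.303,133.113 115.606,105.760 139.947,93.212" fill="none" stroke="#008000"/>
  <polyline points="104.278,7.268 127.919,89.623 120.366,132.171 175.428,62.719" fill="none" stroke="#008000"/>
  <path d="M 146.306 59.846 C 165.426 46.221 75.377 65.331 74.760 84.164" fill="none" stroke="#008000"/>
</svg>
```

G21
G90
G0 X162.983 Y49.258
M3 S522
G1 X161.680 Y21.905 F1980
G1 X137.339 Y9.357 F1980
G1 X114.303 Y24.162 F1980
G1 X115.606 Y51.515 F1980
G1 X139.947 Y64.063 F1980
G1 X162.983 Y49.258 F1980
M5
G0 X104.278 Y150.007
M3 S522
G1 X127.919 Y67.652 F1980
G1 X120.366 Y25.104 F1980
G1 X175.428 Y94.556 F1980
M5
G0 X146.306 Y97.429
M3 S522
G1 X148.747 Y101.068 F1980
G1 X143.280 Y102.026 F1980
G1 X132.233 Y100.688 F1980
G1 X117.934 Y97.442 F1980
G1 X102.710 Y92.674 F1980
G1 X88.888 Y86.772 F1980
G1 X78.796 Y80.122 F1980
G1 X74.760 Y73.111 F1980
M5
G0 X0.000 Y0.000

Since the viewBox matches the mm dimensions, user units are millimetres directly. The only transform is the Y-flip y_m = 157.275 − y_svg.

Shape 1 is a regular polygon drawn with `<polygon>`. Its stroke #008000 means score at S522, F1980. After flipping Y the toolpath is (162.983,49.258) → (161.680,21.905) → (137.339,9.357) → (114.303,24.162) → (115.606,51.515) → (139.947,64.063) → (162.983,49.258), returning to the start.

Shape 2 is a open polyline drawn with `<polyline>`. Its stroke #008000 means score at S522, F1980. After flipping Y the toolpath is (104.278,150.007) → (127.919,67.652) → (120.366,25.104) → (175.428,94.556).

Shape 3 is a cubic bezier drawn with `<path>`. Its stroke #008000 means score at S522, F1980. After flipping Y the toolpath is (146.306,97.429) → (148.747,101.068) → (143.280,102.026) → (132.233,100.688) → (117.934,97.442) → (102.710,92.674) → (88.888,86.772) → (78.796,80.122) → (74.760,73.111).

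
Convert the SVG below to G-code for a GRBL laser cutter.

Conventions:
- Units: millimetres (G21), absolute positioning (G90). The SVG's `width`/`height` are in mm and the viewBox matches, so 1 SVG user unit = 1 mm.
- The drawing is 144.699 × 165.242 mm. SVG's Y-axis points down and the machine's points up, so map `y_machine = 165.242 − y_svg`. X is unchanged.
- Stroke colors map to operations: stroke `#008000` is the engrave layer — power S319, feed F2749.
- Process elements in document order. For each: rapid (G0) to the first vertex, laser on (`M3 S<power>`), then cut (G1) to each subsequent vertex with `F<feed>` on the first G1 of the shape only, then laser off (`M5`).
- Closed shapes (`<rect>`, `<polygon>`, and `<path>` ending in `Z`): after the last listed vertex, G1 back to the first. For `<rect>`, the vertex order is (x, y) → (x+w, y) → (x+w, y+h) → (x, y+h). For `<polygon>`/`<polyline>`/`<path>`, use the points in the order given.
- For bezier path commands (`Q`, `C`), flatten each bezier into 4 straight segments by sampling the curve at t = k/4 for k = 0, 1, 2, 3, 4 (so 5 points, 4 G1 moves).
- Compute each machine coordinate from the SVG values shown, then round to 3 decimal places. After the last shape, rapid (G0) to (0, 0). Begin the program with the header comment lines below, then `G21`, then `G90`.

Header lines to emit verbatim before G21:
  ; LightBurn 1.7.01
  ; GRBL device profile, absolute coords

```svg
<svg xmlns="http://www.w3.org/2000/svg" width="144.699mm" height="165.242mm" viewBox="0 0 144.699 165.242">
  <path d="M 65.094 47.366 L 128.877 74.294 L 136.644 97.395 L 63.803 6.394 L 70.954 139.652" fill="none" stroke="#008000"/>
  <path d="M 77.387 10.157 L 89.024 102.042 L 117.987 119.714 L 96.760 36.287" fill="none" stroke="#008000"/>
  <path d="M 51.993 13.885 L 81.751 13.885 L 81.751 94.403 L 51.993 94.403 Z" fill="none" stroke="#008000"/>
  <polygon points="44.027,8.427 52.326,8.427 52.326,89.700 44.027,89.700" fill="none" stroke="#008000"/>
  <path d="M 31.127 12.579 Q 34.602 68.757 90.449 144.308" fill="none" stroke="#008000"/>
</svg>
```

; LightBurn 1.7.01
; GRBL device profile, absolute coords
G21
G90
G0 X65.094 Y117.876
M3 S319
G1 X128.877 Y90.948 F2749
G1 X136.644 Y67.847
G1 X63.803 Y158.848
G1 X70.954 Y25.590
M5
G0 X77.387 Y155.085
M3 S319
G1 X89.024 Y63.200 F2749
G1 X117.987 Y45.528
G1 X96.760 Y128.955
M5
G0 X51.993 Y151.357
M3 S319
G1 X81.751 Y151.357 F2749
G1 X81.751 Y70.839
G1 X51.993 Y70.839
G1 X51.993 Y151.357
M5
G0 X44.027 Y156.815
M3 S319
G1 X52.326 Y156.815 F2749
G1 X52.326 Y75.542
G1 X44.027 Y75.542
G1 X44.027 Y156.815
M5
G0 X31.127 Y152.663
M3 S319
G1 X36.138 Y123.363 F2749
G1 X47.695 Y91.642
G1 X65.799 Y57.499
G1 X90.449 Y20.934
M5
G0 X0.000 Y0.000

Since the viewBox matches the mm dimensions, user units are millimetres directly. The only transform is the Y-flip y_m = 165.242 − y_svg.

Shape 1 is a open polyline drawn with `<path>`. Its stroke #008000 means engrave at S319, F2749. After flipping Y the toolpath is (65.094,117.876) → (128.877,90.948) → (136.644,67.847) → (63.803,158.848) → (70.954,25.590).

Shape 2 is a open polyline drawn with `<path>`. Its stroke #008000 means engrave at S319, F2749. After flipping Y the toolpath is (77.387,155.085) → (89.024,63.200) → (117.987,45.528) → (96.760,128.955).

Shape 3 is a rectangle drawn with `<path>`. Its stroke #008000 means engrave at S319, F2749. After flipping Y the toolpath is (51.993,151.357) → (81.751,151.357) → (81.751,70.839) → (51.993,70.839) → (51.993,151.357), returning to the start.

Shape 4 is a rectangle drawn with `<polygon>`. Its stroke #008000 means engrave at S319, F2749. After flipping Y the toolpath is (44.027,156.815) → (52.326,156.815) → (52.326,75.542) → (44.027,75.542) → (44.027,156.815), returning to the start.

Shape 5 is a quadratic bezier drawn with `<path>`. Its stroke #008000 means engrave at S319, F2749. After flipping Y the toolpath is (31.127,152.663) → (36.138,123.363) → (47.695,91.642) → (65.799,57.499) → (90.449,20.934).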